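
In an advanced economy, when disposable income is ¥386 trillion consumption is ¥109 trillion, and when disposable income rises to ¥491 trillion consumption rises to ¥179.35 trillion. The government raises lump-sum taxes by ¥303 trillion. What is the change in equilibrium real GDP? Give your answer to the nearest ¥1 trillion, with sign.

−¥615 trillion

MPC = ΔC/ΔYd = (179.35 − 109)/(491 − 386) = 70.35/105 = 0.67.
A lump-sum tax change of +¥303 trillion shifts disposable income by −¥303 trillion; first-round consumption changes by −c × ΔT = −0.67 × (+¥303 trillion) = −¥203.01 trillion.
Expenditure multiplier = 1/(1 − MPC) = 1/(1 − 0.67) = 1/0.33 ≈ 3.03.
The tax multiplier is −c × k ≈ −2.03, so ΔY = k × (−c·ΔT) = (−¥203.01 trillion) / 0.33 ≈ −¥615 trillion.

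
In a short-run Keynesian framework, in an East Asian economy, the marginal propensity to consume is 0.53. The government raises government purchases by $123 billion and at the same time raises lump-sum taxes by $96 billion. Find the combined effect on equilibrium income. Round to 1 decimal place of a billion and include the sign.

+$153.4 billion

Expenditure multiplier = 1/(1 − MPC) = 1/(1 − 0.53) = 1/0.47 ≈ 2.128.
ΔG contributes k·ΔG = (+$123 billion) / 0.47 ≈ +$261.7 billion.
ΔT of +$96 billion changes first-round spending by −c·ΔT = −$50.88 billion, contributing k·(−c·ΔT) = (−$50.88 billion) / 0.47 ≈ −$108.3 billion.
Net ΔY = k(ΔG − c·ΔT) = (+$72.12 billion) / 0.47 ≈ +$153.4 billion.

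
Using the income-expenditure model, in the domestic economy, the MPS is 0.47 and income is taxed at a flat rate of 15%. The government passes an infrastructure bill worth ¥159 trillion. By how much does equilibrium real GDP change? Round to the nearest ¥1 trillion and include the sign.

+¥289 trillion

MPC = 1 − MPS = 1 − 0.47 = 0.53.
Spending multiplier = 1/(1 − c(1−t)) = 1/(1 − 0.53×0.85) = 1/0.5495 ≈ 1.82.
ΔY = k × ΔG = (+¥159 trillion) / 0.5495 ≈ +¥289 trillion.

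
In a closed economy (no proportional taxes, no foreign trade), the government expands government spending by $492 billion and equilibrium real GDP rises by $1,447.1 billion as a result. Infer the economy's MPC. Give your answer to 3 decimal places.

0.660

Implied spending multiplier k = ΔY/ΔG = 1,447.1/492 ≈ 2.9413.
Since k = 1/(1 − MPC), MPC = 1 − 1/k = 1 − ΔG/ΔY = 1 − 492/1,447.1 ≈ 0.660.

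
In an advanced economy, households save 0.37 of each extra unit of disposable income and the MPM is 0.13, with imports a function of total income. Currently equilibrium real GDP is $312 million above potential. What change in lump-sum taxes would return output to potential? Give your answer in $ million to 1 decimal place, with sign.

+$247.6 million

MPC = 1 − MPS = 1 − 0.37 = 0.63.
Spending multiplier = 1/(1 − c + m) = 1/(1 − 0.63 + 0.13) = 1/0.5 = 2.
Tax multiplier = −c·k = −0.63/0.5 = −1.26. Need ΔY = −$312 million, so ΔT = ΔY/(−c·k) = −(−$312 million) × 0.5 / 0.63 ≈ +$247.6 million.
The government should raise lump-sum taxes by $247.6 million.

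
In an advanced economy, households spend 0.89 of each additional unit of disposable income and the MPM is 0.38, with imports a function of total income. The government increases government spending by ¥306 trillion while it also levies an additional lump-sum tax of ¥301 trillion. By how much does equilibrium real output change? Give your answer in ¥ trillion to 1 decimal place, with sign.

+¥77.8 trillion

Expenditure multiplier = 1/(1 − c + m) = 1/(1 − 0.89 + 0.38) = 1/0.49 ≈ 2.041.
ΔG contributes k·ΔG = (+¥306 trillion) / 0.49 ≈ +¥624.5 trillion.
ΔT of +¥301 trillion changes first-round spending by −c·ΔT = −¥267.89 trillion, contributing k·(−c·ΔT) = (−¥267.89 trillion) / 0.49 ≈ −¥546.7 trillion.
Net ΔY = k(ΔG − c·ΔT) = (+¥38.11 trillion) / 0.49 ≈ +¥77.8 trillion.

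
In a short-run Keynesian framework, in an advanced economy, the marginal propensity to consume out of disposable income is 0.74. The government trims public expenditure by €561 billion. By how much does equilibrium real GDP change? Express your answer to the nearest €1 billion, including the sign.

−€2,158 billion

Spending multiplier = 1/(1 − MPC) = 1/(1 − 0.74) = 1/0.26 ≈ 3.846.
ΔY = k × ΔG = (−€561 billion) / 0.26 ≈ −€2,158 billion.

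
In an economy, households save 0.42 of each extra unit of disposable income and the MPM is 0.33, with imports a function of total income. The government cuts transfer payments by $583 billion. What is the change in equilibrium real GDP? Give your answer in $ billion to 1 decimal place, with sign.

MPC = 1 − MPS = 1 − 0.42 = 0.58.
The transfer change shifts disposable income by −$583 billion, so first-round consumption changes by c·ΔTR = 0.58 × (−$583 billion) = −$338.14 billion.
Expenditure multiplier = 1/(1 − c + m) = 1/(1 − 0.58 + 0.33) = 1/0.75 ≈ 1.333.
The transfer multiplier is c × k ≈ 0.773, so ΔY = k × (c·ΔTR) = (−$338.14 billion) / 0.75 ≈ −$450.9 billion.

−$450.9 billion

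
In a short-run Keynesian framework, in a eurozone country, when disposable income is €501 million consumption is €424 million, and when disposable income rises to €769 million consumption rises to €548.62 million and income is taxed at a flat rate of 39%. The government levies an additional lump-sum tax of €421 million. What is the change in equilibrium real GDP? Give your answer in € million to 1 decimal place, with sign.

−€273.3 million

MPC = ΔC/ΔYd = (548.62 − 424)/(769 − 501) = 124.62/268 = 0.465.
A lump-sum tax change of +€421 million shifts disposable income by −€421 million; first-round consumption changes by −c × ΔT = −0.465 × (+€421 million) = −€195.765 million.
Expenditure multiplier = 1/(1 − c(1−t)) = 1/(1 − 0.465×0.61) = 1/0.71635 ≈ 1.396.
The tax multiplier is −c × k ≈ −0.649, so ΔY = k × (−c·ΔT) = (−€195.765 million) / 0.71635 ≈ −€273.3 million.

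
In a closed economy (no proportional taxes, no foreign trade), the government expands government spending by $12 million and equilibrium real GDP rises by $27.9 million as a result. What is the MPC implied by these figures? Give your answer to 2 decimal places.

Implied spending multiplier k = ΔY/ΔG = 27.9/12 = 2.325.
Since k = 1/(1 − MPC), MPC = 1 − 1/k = 1 − ΔG/ΔY = 1 − 12/27.9 ≈ 0.57.

0.57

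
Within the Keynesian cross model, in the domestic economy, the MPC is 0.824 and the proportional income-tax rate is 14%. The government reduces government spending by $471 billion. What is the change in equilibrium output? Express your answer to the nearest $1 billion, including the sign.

Government-spending multiplier = 1/(1 − c(1−t)) = 1/(1 − 0.824×0.86) = 1/0.29136 ≈ 3.432.
ΔY = k × ΔG = (−$471 billion) / 0.29136 ≈ −$1,617 billion.

−$1,617 billion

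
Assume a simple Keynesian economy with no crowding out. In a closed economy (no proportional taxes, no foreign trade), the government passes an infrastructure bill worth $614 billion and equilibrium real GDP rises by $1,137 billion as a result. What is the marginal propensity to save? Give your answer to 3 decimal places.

0.540

Implied spending multiplier k = ΔY/ΔG = 1,137/614 ≈ 1.8518.
Since k = 1/(1 − MPC), MPC = 1 − 1/k = 1 − ΔG/ΔY = 1 − 614/1,137 ≈ 0.460.
MPS = 1 − MPC = 0.540.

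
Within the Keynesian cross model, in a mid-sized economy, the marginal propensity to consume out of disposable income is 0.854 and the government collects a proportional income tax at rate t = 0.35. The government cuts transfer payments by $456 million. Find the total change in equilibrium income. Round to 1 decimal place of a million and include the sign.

−$875.3 million

The transfer change shifts disposable income by −$456 million, so first-round consumption changes by c·ΔTR = 0.854 × (−$456 million) = −$389.424 million.
Expenditure multiplier = 1/(1 − c(1−t)) = 1/(1 − 0.854×0.65) = 1/0.4449 ≈ 2.248.
The transfer multiplier is c × k ≈ 1.92, so ΔY = k × (c·ΔTR) = (−$389.424 million) / 0.4449 ≈ −$875.3 million.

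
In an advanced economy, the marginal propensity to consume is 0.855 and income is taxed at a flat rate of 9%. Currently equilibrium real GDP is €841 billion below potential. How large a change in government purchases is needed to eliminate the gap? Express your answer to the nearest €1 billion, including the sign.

Spending multiplier = 1/(1 − c(1−t)) = 1/(1 − 0.855×0.91) = 1/0.22195 ≈ 4.506.
Need ΔY = +€841 billion, so ΔG = ΔY/k = (+€841 billion) × 0.22195 ≈ +€187 billion.
The government should increase government purchases by €187 billion.

+€187 billion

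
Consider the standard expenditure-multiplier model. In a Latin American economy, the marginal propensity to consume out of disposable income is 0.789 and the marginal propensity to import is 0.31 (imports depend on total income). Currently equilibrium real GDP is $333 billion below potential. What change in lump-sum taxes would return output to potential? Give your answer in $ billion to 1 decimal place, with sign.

Spending multiplier = 1/(1 − c + m) = 1/(1 − 0.789 + 0.31) = 1/0.521 ≈ 1.919.
Tax multiplier = −c·k = −0.789/0.521 ≈ −1.514. Need ΔY = +$333 billion, so ΔT = ΔY/(−c·k) = −(+$333 billion) × 0.521 / 0.789 ≈ −$219.9 billion.
The government should cut lump-sum taxes by $219.9 billion.

−$219.9 billion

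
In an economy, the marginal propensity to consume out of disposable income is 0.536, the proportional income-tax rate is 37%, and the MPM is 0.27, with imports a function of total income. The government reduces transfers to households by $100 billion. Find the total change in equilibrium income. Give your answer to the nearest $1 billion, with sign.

The transfer change shifts disposable income by −$100 billion, so first-round consumption changes by c·ΔTR = 0.536 × (−$100 billion) = −$53.6 billion.
Expenditure multiplier = 1/(1 − c(1−t) + m) = 1/(1 − 0.536×0.63 + 0.27) = 1/0.93232 ≈ 1.073.
The transfer multiplier is c × k ≈ 0.575, so ΔY = k × (c·ΔTR) = (−$53.6 billion) / 0.93232 ≈ −$57 billion.

−$57 billion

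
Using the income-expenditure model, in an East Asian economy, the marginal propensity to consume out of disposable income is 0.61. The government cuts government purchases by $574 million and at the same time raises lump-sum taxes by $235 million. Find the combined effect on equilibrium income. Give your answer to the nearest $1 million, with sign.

Expenditure multiplier = 1/(1 − MPC) = 1/(1 − 0.61) = 1/0.39 ≈ 2.564.
ΔG contributes k·ΔG = (−$574 million) / 0.39 ≈ −$1,471.8 million.
ΔT of +$235 million changes first-round spending by −c·ΔT = −$143.35 million, contributing k·(−c·ΔT) = (−$143.35 million) / 0.39 ≈ −$367.6 million.
Net ΔY = k(ΔG − c·ΔT) = (−$717.35 million) / 0.39 ≈ −$1,839 million.

−$1,839 million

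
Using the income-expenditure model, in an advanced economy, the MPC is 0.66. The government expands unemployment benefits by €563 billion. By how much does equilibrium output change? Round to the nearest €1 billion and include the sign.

The transfer change shifts disposable income by +€563 billion, so first-round consumption changes by c·ΔTR = 0.66 × (+€563 billion) = +€371.58 billion.
Expenditure multiplier = 1/(1 − MPC) = 1/(1 − 0.66) = 1/0.34 ≈ 2.941.
The transfer multiplier is c × k ≈ 1.941, so ΔY = k × (c·ΔTR) = (+€371.58 billion) / 0.34 ≈ +€1,093 billion.

+€1,093 billion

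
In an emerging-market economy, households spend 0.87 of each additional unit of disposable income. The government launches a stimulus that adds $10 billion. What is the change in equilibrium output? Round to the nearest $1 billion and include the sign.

+$77 billion

Government-spending multiplier = 1/(1 − MPC) = 1/(1 − 0.87) = 1/0.13 ≈ 7.692.
ΔY = k × ΔG = (+$10 billion) / 0.13 ≈ +$77 billion.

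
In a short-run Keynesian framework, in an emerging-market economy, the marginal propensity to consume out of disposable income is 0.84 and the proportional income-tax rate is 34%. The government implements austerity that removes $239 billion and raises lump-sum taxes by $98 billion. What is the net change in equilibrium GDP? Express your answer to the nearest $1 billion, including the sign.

Expenditure multiplier = 1/(1 − c(1−t)) = 1/(1 − 0.84×0.66) = 1/0.4456 ≈ 2.244.
ΔG contributes k·ΔG = (−$239 billion) / 0.4456 ≈ −$536.4 billion.
ΔT of +$98 billion changes first-round spending by −c·ΔT = −$82.32 billion, contributing k·(−c·ΔT) = (−$82.32 billion) / 0.4456 ≈ −$184.7 billion.
Net ΔY = k(ΔG − c·ΔT) = (−$321.32 billion) / 0.4456 ≈ −$721 billion.

−$721 billion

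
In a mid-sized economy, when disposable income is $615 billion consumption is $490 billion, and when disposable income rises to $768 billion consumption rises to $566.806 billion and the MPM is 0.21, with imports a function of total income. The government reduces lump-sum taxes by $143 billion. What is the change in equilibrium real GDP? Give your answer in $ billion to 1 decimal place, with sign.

+$101.4 billion

MPC = ΔC/ΔYd = (566.806 − 490)/(768 − 615) = 76.806/153 = 0.502.
A lump-sum tax change of −$143 billion shifts disposable income by +$143 billion; first-round consumption changes by −c × ΔT = −0.502 × (−$143 billion) = +$71.786 billion.
Expenditure multiplier = 1/(1 − c + m) = 1/(1 − 0.502 + 0.21) = 1/0.708 ≈ 1.412.
The tax multiplier is −c × k ≈ −0.709, so ΔY = k × (−c·ΔT) = (+$71.786 billion) / 0.708 ≈ +$101.4 billion.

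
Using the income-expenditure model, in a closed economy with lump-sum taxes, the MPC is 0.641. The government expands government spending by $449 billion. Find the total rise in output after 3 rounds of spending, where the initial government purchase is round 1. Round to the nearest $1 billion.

Round 1 adds ΔG = $449 billion; each later round is MPC = 0.641 times the previous.
After 3 rounds: 449 + 287.809 + 184.485569 = ΔG·(1 − c^3)/(1 − c) = 449 × (1 − 0.263374721)/0.359 ≈ $921 billion.

$921 billion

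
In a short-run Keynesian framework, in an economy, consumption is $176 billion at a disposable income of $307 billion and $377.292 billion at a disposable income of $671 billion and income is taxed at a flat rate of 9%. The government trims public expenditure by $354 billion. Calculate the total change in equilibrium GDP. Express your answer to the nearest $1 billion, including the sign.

MPC = ΔC/ΔYd = (377.292 − 176)/(671 − 307) = 201.292/364 = 0.553.
Spending multiplier = 1/(1 − c(1−t)) = 1/(1 − 0.553×0.91) = 1/0.49677 ≈ 2.013.
ΔY = k × ΔG = (−$354 billion) / 0.49677 ≈ −$713 billion.

−$713 billion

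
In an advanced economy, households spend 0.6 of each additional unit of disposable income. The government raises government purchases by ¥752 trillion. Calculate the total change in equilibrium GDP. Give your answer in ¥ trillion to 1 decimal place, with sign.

+¥1,880.0 trillion

Government-spending multiplier = 1/(1 − MPC) = 1/(1 − 0.6) = 1/0.4 = 2.5.
ΔY = k × ΔG = (+¥752 trillion) / 0.4 = +¥1,880 trillion.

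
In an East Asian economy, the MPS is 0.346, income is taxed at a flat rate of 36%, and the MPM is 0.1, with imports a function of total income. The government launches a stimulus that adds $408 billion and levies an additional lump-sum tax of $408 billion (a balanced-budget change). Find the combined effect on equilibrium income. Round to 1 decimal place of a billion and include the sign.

+$207.2 billion

MPC = 1 − MPS = 1 − 0.346 = 0.654.
Expenditure multiplier = 1/(1 − c(1−t) + m) = 1/(1 − 0.654×0.64 + 0.1) = 1/0.68144 ≈ 1.467.
ΔG contributes k·ΔG = (+$408 billion) / 0.68144 ≈ +$598.7 billion.
ΔT of +$408 billion changes first-round spending by −c·ΔT = −$266.832 billion, contributing k·(−c·ΔT) = (−$266.832 billion) / 0.68144 ≈ −$391.6 billion.
Net ΔY = k(ΔG − c·ΔT) = (+$141.168 billion) / 0.68144 ≈ +$207.2 billion.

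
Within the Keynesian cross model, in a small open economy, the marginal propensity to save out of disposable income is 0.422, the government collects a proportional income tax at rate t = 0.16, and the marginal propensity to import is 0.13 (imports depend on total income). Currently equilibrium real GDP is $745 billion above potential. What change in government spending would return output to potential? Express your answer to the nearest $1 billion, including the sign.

MPC = 1 − MPS = 1 − 0.422 = 0.578.
Spending multiplier = 1/(1 − c(1−t) + m) = 1/(1 − 0.578×0.84 + 0.13) = 1/0.64448 ≈ 1.552.
Need ΔY = −$745 billion, so ΔG = ΔY/k = (−$745 billion) × 0.64448 ≈ −$480 billion.
The government should cut government spending by $480 billion.

−$480 billion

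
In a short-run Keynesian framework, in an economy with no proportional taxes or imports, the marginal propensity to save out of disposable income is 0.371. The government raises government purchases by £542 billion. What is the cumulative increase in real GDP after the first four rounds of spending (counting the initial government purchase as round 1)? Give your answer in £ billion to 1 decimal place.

£1,232.2 billion

MPC = 1 − MPS = 1 − 0.371 = 0.629.
Round 1 adds ΔG = £542 billion; each later round is MPC = 0.629 times the previous.
After 4 rounds: 542 + 340.918 + 214.437422 + 134.881138438 = ΔG·(1 − c^4)/(1 − c) = 542 × (1 − 0.156531800881)/0.371 ≈ £1,232.2 billion.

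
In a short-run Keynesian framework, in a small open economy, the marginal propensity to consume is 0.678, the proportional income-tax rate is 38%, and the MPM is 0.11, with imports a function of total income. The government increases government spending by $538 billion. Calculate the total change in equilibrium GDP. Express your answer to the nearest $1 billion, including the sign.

+$780 billion

Government-spending multiplier = 1/(1 − c(1−t) + m) = 1/(1 − 0.678×0.62 + 0.11) = 1/0.68964 ≈ 1.45.
ΔY = k × ΔG = (+$538 billion) / 0.68964 ≈ +$780 billion.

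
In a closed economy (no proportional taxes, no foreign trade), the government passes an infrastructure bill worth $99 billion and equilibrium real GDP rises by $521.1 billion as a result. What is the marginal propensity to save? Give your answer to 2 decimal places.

0.19

Implied spending multiplier k = ΔY/ΔG = 521.1/99 ≈ 5.2636.
Since k = 1/(1 − MPC), MPC = 1 − 1/k = 1 − ΔG/ΔY = 1 − 99/521.1 ≈ 0.81.
MPS = 1 − MPC = 0.19.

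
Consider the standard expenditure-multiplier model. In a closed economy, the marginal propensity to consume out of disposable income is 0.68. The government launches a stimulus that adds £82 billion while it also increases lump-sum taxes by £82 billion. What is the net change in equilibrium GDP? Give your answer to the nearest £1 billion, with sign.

Expenditure multiplier = 1/(1 − MPC) = 1/(1 − 0.68) = 1/0.32 = 3.125.
ΔG contributes k·ΔG = (+£82 billion) / 0.32 ≈ +£256.3 billion.
ΔT of +£82 billion changes first-round spending by −c·ΔT = −£55.76 billion, contributing k·(−c·ΔT) = (−£55.76 billion) / 0.32 ≈ −£174.3 billion.
With ΔG = ΔT and no other leakages, the balanced-budget multiplier is 1, so ΔY = ΔG = +£82 billion.

+£82 billion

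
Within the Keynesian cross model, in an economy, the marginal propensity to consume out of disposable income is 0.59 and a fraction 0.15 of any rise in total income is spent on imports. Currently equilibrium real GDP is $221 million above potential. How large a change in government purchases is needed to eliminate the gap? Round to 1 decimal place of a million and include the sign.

Spending multiplier = 1/(1 − c + m) = 1/(1 − 0.59 + 0.15) = 1/0.56 ≈ 1.786.
Need ΔY = −$221 million, so ΔG = ΔY/k = (−$221 million) × 0.56 ≈ −$123.8 million.
The government should cut government purchases by $123.8 million.

−$123.8 million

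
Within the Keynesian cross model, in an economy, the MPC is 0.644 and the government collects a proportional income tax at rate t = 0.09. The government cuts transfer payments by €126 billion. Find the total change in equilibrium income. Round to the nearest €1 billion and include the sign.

−€196 billion

The transfer change shifts disposable income by −€126 billion, so first-round consumption changes by c·ΔTR = 0.644 × (−€126 billion) = −€81.144 billion.
Expenditure multiplier = 1/(1 − c(1−t)) = 1/(1 − 0.644×0.91) = 1/0.41396 ≈ 2.416.
The transfer multiplier is c × k ≈ 1.556, so ΔY = k × (c·ΔTR) = (−€81.144 billion) / 0.41396 ≈ −€196 billion.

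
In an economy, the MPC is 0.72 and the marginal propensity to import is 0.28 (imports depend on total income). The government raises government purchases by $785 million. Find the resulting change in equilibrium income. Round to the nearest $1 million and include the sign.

+$1,402 million

Spending multiplier = 1/(1 − c + m) = 1/(1 − 0.72 + 0.28) = 1/0.56 ≈ 1.786.
ΔY = k × ΔG = (+$785 million) / 0.56 ≈ +$1,402 million.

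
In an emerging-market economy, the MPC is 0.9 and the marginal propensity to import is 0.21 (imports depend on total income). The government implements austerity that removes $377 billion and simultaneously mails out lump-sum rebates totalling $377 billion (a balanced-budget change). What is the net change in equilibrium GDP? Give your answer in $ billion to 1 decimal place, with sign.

−$121.6 billion

Expenditure multiplier = 1/(1 − c + m) = 1/(1 − 0.9 + 0.21) = 1/0.31 ≈ 3.226.
ΔG contributes k·ΔG = (−$377 billion) / 0.31 ≈ −$1,216.1 billion.
ΔT of −$377 billion changes first-round spending by −c·ΔT = +$339.3 billion, contributing k·(−c·ΔT) = (+$339.3 billion) / 0.31 ≈ +$1,094.5 billion.
Net ΔY = k(ΔG − c·ΔT) = (−$37.7 billion) / 0.31 ≈ −$121.6 billion.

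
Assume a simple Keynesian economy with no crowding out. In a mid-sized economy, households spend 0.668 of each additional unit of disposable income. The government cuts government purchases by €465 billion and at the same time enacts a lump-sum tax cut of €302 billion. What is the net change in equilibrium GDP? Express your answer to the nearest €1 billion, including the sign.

Expenditure multiplier = 1/(1 − MPC) = 1/(1 − 0.668) = 1/0.332 ≈ 3.012.
ΔG contributes k·ΔG = (−€465 billion) / 0.332 ≈ −€1,400.6 billion.
ΔT of −€302 billion changes first-round spending by −c·ΔT = +€201.736 billion, contributing k·(−c·ΔT) = (+€201.736 billion) / 0.332 ≈ +€607.6 billion.
Net ΔY = k(ΔG − c·ΔT) = (−€263.264 billion) / 0.332 ≈ −€793 billion.

−€793 billion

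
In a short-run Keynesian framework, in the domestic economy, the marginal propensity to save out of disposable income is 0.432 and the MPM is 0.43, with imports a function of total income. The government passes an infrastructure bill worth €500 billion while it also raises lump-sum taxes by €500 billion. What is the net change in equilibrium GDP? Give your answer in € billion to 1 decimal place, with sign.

+€250.6 billion

MPC = 1 − MPS = 1 − 0.432 = 0.568.
Expenditure multiplier = 1/(1 − c + m) = 1/(1 − 0.568 + 0.43) = 1/0.862 ≈ 1.16.
ΔG contributes k·ΔG = (+€500 billion) / 0.862 ≈ +€580 billion.
ΔT of +€500 billion changes first-round spending by −c·ΔT = −€284 billion, contributing k·(−c·ΔT) = (−€284 billion) / 0.862 ≈ −€329.5 billion.
Net ΔY = k(ΔG − c·ΔT) = (+€216 billion) / 0.862 ≈ +€250.6 billion.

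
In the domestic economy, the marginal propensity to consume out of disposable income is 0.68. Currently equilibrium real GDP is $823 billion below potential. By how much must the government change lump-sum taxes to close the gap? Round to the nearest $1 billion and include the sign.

Spending multiplier = 1/(1 − MPC) = 1/(1 − 0.68) = 1/0.32 = 3.125.
Tax multiplier = −c·k = −0.68/0.32 = −2.125. Need ΔY = +$823 billion, so ΔT = ΔY/(−c·k) = −(+$823 billion) × 0.32 / 0.68 ≈ −$387 billion.
The government should cut lump-sum taxes by $387 billion.

−$387 billion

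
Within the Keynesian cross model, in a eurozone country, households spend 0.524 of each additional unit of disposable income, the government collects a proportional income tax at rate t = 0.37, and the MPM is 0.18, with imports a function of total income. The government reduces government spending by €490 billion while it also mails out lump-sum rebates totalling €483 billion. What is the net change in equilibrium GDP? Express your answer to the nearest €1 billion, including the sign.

−€279 billion

Expenditure multiplier = 1/(1 − c(1−t) + m) = 1/(1 − 0.524×0.63 + 0.18) = 1/0.84988 ≈ 1.177.
ΔG contributes k·ΔG = (−€490 billion) / 0.84988 ≈ −€576.6 billion.
ΔT of −€483 billion changes first-round spending by −c·ΔT = +€253.092 billion, contributing k·(−c·ΔT) = (+€253.092 billion) / 0.84988 ≈ +€297.8 billion.
Net ΔY = k(ΔG − c·ΔT) = (−€236.908 billion) / 0.84988 ≈ −€279 billion.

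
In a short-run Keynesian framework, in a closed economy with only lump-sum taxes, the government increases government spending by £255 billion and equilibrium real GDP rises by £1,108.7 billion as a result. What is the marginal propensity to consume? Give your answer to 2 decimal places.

0.77

Implied spending multiplier k = ΔY/ΔG = 1,108.7/255 ≈ 4.3478.
Since k = 1/(1 − MPC), MPC = 1 − 1/k = 1 − ΔG/ΔY = 1 − 255/1,108.7 ≈ 0.77.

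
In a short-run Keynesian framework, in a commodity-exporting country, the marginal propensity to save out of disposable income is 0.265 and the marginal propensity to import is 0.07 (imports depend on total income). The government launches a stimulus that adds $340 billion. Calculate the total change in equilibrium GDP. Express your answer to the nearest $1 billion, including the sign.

MPC = 1 − MPS = 1 − 0.265 = 0.735.
Spending multiplier = 1/(1 − c + m) = 1/(1 − 0.735 + 0.07) = 1/0.335 ≈ 2.985.
ΔY = k × ΔG = (+$340 billion) / 0.335 ≈ +$1,015 billion.

+$1,015 billion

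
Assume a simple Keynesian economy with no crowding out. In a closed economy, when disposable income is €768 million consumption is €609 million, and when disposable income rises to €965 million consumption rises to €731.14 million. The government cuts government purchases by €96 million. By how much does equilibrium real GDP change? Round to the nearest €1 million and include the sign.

MPC = ΔC/ΔYd = (731.14 − 609)/(965 − 768) = 122.14/197 = 0.62.
Spending multiplier = 1/(1 − MPC) = 1/(1 − 0.62) = 1/0.38 ≈ 2.632.
ΔY = k × ΔG = (−€96 million) / 0.38 ≈ −€253 million.

−€253 million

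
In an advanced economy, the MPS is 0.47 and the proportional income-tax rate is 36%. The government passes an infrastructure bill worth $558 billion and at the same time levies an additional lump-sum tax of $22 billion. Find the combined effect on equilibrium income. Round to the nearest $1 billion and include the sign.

MPC = 1 − MPS = 1 − 0.47 = 0.53.
Expenditure multiplier = 1/(1 − c(1−t)) = 1/(1 − 0.53×0.64) = 1/0.6608 ≈ 1.513.
ΔG contributes k·ΔG = (+$558 billion) / 0.6608 ≈ +$844.4 billion.
ΔT of +$22 billion changes first-round spending by −c·ΔT = −$11.66 billion, contributing k·(−c·ΔT) = (−$11.66 billion) / 0.6608 ≈ −$17.6 billion.
Net ΔY = k(ΔG − c·ΔT) = (+$546.34 billion) / 0.6608 ≈ +$827 billion.

+$827 billion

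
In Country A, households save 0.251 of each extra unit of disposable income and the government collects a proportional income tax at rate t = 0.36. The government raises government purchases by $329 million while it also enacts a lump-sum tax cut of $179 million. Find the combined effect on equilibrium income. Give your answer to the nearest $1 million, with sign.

+$889 million

MPC = 1 − MPS = 1 − 0.251 = 0.749.
Expenditure multiplier = 1/(1 − c(1−t)) = 1/(1 − 0.749×0.64) = 1/0.52064 ≈ 1.921.
ΔG contributes k·ΔG = (+$329 million) / 0.52064 ≈ +$631.9 million.
ΔT of −$179 million changes first-round spending by −c·ΔT = +$134.071 million, contributing k·(−c·ΔT) = (+$134.071 million) / 0.52064 ≈ +$257.5 million.
Net ΔY = k(ΔG − c·ΔT) = (+$463.071 million) / 0.52064 ≈ +$889 million.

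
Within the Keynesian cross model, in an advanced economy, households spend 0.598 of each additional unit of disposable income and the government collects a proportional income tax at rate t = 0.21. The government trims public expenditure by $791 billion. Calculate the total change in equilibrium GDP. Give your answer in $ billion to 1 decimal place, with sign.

Government-spending multiplier = 1/(1 − c(1−t)) = 1/(1 − 0.598×0.79) = 1/0.52758 ≈ 1.895.
ΔY = k × ΔG = (−$791 billion) / 0.52758 ≈ −$1,499.3 billion.

−$1,499.3 billion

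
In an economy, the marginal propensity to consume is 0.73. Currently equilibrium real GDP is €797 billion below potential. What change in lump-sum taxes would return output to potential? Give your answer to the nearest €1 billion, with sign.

−€295 billion

Spending multiplier = 1/(1 − MPC) = 1/(1 − 0.73) = 1/0.27 ≈ 3.704.
Tax multiplier = −c·k = −0.73/0.27 ≈ −2.704. Need ΔY = +€797 billion, so ΔT = ΔY/(−c·k) = −(+€797 billion) × 0.27 / 0.73 ≈ −€295 billion.
The government should cut lump-sum taxes by €295 billion.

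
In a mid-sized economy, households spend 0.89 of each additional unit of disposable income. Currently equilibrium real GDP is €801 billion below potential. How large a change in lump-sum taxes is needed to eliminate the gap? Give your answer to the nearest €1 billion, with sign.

Spending multiplier = 1/(1 − MPC) = 1/(1 − 0.89) = 1/0.11 ≈ 9.091.
Tax multiplier = −c·k = −0.89/0.11 ≈ −8.091. Need ΔY = +€801 billion, so ΔT = ΔY/(−c·k) = −(+€801 billion) × 0.11 / 0.89 = −€99 billion.
The government should cut lump-sum taxes by €99 billion.

−€99 billion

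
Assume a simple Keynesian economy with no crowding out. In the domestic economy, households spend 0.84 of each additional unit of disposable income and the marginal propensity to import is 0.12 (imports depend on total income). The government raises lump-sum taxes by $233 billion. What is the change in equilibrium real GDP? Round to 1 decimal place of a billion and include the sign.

−$699.0 billion

A lump-sum tax change of +$233 billion shifts disposable income by −$233 billion; first-round consumption changes by −c × ΔT = −0.84 × (+$233 billion) = −$195.72 billion.
Expenditure multiplier = 1/(1 − c + m) = 1/(1 − 0.84 + 0.12) = 1/0.28 ≈ 3.571.
The tax multiplier is −c × k = −3, so ΔY = k × (−c·ΔT) = (−$195.72 billion) / 0.28 = −$699 billion.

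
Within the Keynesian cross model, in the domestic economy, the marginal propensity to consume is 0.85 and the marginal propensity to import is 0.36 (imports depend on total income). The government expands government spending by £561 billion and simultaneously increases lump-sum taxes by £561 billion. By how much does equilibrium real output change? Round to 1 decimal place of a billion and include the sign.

+£165.0 billion

Expenditure multiplier = 1/(1 − c + m) = 1/(1 − 0.85 + 0.36) = 1/0.51 ≈ 1.961.
ΔG contributes k·ΔG = (+£561 billion) / 0.51 = +£1,100 billion.
ΔT of +£561 billion changes first-round spending by −c·ΔT = −£476.85 billion, contributing k·(−c·ΔT) = (−£476.85 billion) / 0.51 = −£935 billion.
Net ΔY = k(ΔG − c·ΔT) = (+£84.15 billion) / 0.51 = +£165 billion.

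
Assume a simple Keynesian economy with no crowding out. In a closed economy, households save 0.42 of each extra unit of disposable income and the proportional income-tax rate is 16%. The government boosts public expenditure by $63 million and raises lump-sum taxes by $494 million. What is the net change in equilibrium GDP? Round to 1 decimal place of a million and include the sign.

−$435.9 million

MPC = 1 − MPS = 1 − 0.42 = 0.58.
Expenditure multiplier = 1/(1 − c(1−t)) = 1/(1 − 0.58×0.84) = 1/0.5128 ≈ 1.95.
ΔG contributes k·ΔG = (+$63 million) / 0.5128 ≈ +$122.9 million.
ΔT of +$494 million changes first-round spending by −c·ΔT = −$286.52 million, contributing k·(−c·ΔT) = (−$286.52 million) / 0.5128 ≈ −$558.7 million.
Net ΔY = k(ΔG − c·ΔT) = (−$223.52 million) / 0.5128 ≈ −$435.9 million.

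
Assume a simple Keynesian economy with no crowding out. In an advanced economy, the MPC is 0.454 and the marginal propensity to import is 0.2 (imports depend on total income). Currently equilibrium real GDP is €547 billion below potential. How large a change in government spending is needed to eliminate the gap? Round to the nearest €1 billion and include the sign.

Spending multiplier = 1/(1 − c + m) = 1/(1 − 0.454 + 0.2) = 1/0.746 ≈ 1.34.
Need ΔY = +€547 billion, so ΔG = ΔY/k = (+€547 billion) × 0.746 ≈ +€408 billion.
The government should increase government spending by €408 billion.

+€408 billion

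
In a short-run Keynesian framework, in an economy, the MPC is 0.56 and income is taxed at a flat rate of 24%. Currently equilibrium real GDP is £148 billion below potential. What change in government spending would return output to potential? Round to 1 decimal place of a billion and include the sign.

+£85.0 billion

Spending multiplier = 1/(1 − c(1−t)) = 1/(1 − 0.56×0.76) = 1/0.5744 ≈ 1.741.
Need ΔY = +£148 billion, so ΔG = ΔY/k = (+£148 billion) × 0.5744 ≈ +£85 billion.
The government should increase government spending by £85 billion.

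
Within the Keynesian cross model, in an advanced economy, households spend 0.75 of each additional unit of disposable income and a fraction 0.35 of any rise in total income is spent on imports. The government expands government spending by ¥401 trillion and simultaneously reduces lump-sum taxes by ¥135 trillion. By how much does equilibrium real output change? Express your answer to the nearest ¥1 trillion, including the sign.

+¥837 trillion

Expenditure multiplier = 1/(1 − c + m) = 1/(1 − 0.75 + 0.35) = 1/0.6 ≈ 1.667.
ΔG contributes k·ΔG = (+¥401 trillion) / 0.6 ≈ +¥668.3 trillion.
ΔT of −¥135 trillion changes first-round spending by −c·ΔT = +¥101.25 trillion, contributing k·(−c·ΔT) = (+¥101.25 trillion) / 0.6 ≈ +¥168.8 trillion.
Net ΔY = k(ΔG − c·ΔT) = (+¥502.25 trillion) / 0.6 ≈ +¥837 trillion.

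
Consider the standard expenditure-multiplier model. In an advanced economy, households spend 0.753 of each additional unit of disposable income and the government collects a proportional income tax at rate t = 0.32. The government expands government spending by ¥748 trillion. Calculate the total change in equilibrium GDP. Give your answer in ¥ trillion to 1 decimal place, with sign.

+¥1,532.9 trillion

Spending multiplier = 1/(1 − c(1−t)) = 1/(1 − 0.753×0.68) = 1/0.48796 ≈ 2.049.
ΔY = k × ΔG = (+¥748 trillion) / 0.48796 ≈ +¥1,532.9 trillion.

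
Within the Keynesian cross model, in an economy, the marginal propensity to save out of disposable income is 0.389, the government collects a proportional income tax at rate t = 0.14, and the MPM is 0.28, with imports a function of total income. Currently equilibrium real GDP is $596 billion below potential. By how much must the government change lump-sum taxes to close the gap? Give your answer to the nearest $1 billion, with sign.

−$736 billion

MPC = 1 − MPS = 1 − 0.389 = 0.611.
Spending multiplier = 1/(1 − c(1−t) + m) = 1/(1 − 0.611×0.86 + 0.28) = 1/0.75454 ≈ 1.325.
Tax multiplier = −c·k = −0.611/0.75454 ≈ −0.81. Need ΔY = +$596 billion, so ΔT = ΔY/(−c·k) = −(+$596 billion) × 0.75454 / 0.611 ≈ −$736 billion.
The government should cut lump-sum taxes by $736 billion.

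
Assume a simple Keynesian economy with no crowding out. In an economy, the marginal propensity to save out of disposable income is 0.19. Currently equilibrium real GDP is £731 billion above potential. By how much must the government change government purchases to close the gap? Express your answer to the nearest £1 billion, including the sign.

MPC = 1 − MPS = 1 − 0.19 = 0.81.
Spending multiplier = 1/(1 − MPC) = 1/(1 − 0.81) = 1/0.19 ≈ 5.263.
Need ΔY = −£731 billion, so ΔG = ΔY/k = (−£731 billion) × 0.19 ≈ −£139 billion.
The government should cut government purchases by £139 billion.

−£139 billion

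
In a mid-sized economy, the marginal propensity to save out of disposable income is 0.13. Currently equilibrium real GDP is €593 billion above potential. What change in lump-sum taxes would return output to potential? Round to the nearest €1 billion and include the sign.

+€89 billion

MPC = 1 − MPS = 1 − 0.13 = 0.87.
Spending multiplier = 1/(1 − MPC) = 1/(1 − 0.87) = 1/0.13 ≈ 7.692.
Tax multiplier = −c·k = −0.87/0.13 ≈ −6.692. Need ΔY = −€593 billion, so ΔT = ΔY/(−c·k) = −(−€593 billion) × 0.13 / 0.87 ≈ +€89 billion.
The government should raise lump-sum taxes by €89 billion.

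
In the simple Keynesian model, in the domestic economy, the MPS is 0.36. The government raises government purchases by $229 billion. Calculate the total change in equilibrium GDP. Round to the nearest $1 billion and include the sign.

+$636 billion

MPC = 1 − MPS = 1 − 0.36 = 0.64.
Spending multiplier = 1/(1 − MPC) = 1/(1 − 0.64) = 1/0.36 ≈ 2.778.
ΔY = k × ΔG = (+$229 billion) / 0.36 ≈ +$636 billion.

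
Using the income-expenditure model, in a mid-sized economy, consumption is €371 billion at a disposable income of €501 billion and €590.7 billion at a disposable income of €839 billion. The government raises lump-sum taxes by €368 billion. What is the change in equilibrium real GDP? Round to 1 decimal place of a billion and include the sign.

MPC = ΔC/ΔYd = (590.7 − 371)/(839 − 501) = 219.7/338 = 0.65.
A lump-sum tax change of +€368 billion shifts disposable income by −€368 billion; first-round consumption changes by −c × ΔT = −0.65 × (+€368 billion) = −€239.2 billion.
Expenditure multiplier = 1/(1 − MPC) = 1/(1 − 0.65) = 1/0.35 ≈ 2.857.
The tax multiplier is −c × k ≈ −1.857, so ΔY = k × (−c·ΔT) = (−€239.2 billion) / 0.35 ≈ −€683.4 billion.

−€683.4 billion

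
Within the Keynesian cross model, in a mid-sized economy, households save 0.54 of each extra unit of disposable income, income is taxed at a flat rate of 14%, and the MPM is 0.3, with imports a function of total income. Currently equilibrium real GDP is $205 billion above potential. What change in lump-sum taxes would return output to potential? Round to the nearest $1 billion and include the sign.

+$403 billion

MPC = 1 − MPS = 1 − 0.54 = 0.46.
Spending multiplier = 1/(1 − c(1−t) + m) = 1/(1 − 0.46×0.86 + 0.3) = 1/0.9044 ≈ 1.106.
Tax multiplier = −c·k = −0.46/0.9044 ≈ −0.509. Need ΔY = −$205 billion, so ΔT = ΔY/(−c·k) = −(−$205 billion) × 0.9044 / 0.46 ≈ +$403 billion.
The government should raise lump-sum taxes by $403 billion.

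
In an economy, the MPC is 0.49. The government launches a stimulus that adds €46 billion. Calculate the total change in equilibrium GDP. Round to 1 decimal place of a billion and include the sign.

+€90.2 billion

Expenditure multiplier = 1/(1 − MPC) = 1/(1 − 0.49) = 1/0.51 ≈ 1.961.
ΔY = k × ΔG = (+€46 billion) / 0.51 ≈ +€90.2 billion.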